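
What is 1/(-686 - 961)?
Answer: -1/1647 ≈ -0.00060716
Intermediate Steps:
1/(-686 - 961) = 1/(-1647) = -1/1647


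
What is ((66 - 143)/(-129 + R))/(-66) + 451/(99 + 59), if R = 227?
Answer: 19021/6636 ≈ 2.8663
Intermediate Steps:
((66 - 143)/(-129 + R))/(-66) + 451/(99 + 59) = ((66 - 143)/(-129 + 227))/(-66) + 451/(99 + 59) = -77/98*(-1/66) + 451/158 = -77*1/98*(-1/66) + 451*(1/158) = -11/14*(-1/66) + 451/158 = 1/84 + 451/158 = 19021/6636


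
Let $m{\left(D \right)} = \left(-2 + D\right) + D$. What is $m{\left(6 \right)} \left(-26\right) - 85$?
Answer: $-345$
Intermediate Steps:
$m{\left(D \right)} = -2 + 2 D$
$m{\left(6 \right)} \left(-26\right) - 85 = \left(-2 + 2 \cdot 6\right) \left(-26\right) - 85 = \left(-2 + 12\right) \left(-26\right) - 85 = 10 \left(-26\right) - 85 = -260 - 85 = -345$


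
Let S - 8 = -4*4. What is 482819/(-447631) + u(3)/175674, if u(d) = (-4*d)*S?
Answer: -14129295405/13106188049 ≈ -1.0781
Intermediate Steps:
S = -8 (S = 8 - 4*4 = 8 - 16 = -8)
u(d) = 32*d (u(d) = -4*d*(-8) = 32*d)
482819/(-447631) + u(3)/175674 = 482819/(-447631) + (32*3)/175674 = 482819*(-1/447631) + 96*(1/175674) = -482819/447631 + 16/29279 = -14129295405/13106188049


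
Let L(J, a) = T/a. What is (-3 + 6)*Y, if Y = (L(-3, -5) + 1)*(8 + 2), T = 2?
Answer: 18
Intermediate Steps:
L(J, a) = 2/a
Y = 6 (Y = (2/(-5) + 1)*(8 + 2) = (2*(-1/5) + 1)*10 = (-2/5 + 1)*10 = (3/5)*10 = 6)
(-3 + 6)*Y = (-3 + 6)*6 = 3*6 = 18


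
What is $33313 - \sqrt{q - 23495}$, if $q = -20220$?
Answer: $33313 - i \sqrt{43715} \approx 33313.0 - 209.08 i$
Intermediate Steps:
$33313 - \sqrt{q - 23495} = 33313 - \sqrt{-20220 - 23495} = 33313 - \sqrt{-43715} = 33313 - i \sqrt{43715}$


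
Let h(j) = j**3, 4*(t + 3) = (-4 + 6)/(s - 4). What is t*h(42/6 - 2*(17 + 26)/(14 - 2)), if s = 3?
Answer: 7/432 ≈ 0.016204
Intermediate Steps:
t = -7/2 (t = -3 + ((-4 + 6)/(3 - 4))/4 = -3 + (2/(-1))/4 = -3 + (2*(-1))/4 = -3 + (1/4)*(-2) = -3 - 1/2 = -7/2 ≈ -3.5000)
t*h(42/6 - 2*(17 + 26)/(14 - 2)) = -7*(42/6 - 2*(17 + 26)/(14 - 2))**3/2 = -7*(42*(1/6) - 2/(12/43))**3/2 = -7*(7 - 2/(12*(1/43)))**3/2 = -7*(7 - 2/12/43)**3/2 = -7*(7 - 2*43/12)**3/2 = -7*(7 - 43/6)**3/2 = -7*(-1/6)**3/2 = -7/2*(-1/216) = 7/432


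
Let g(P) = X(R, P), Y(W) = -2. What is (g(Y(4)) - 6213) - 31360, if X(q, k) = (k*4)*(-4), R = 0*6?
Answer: -37541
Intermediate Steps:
R = 0
X(q, k) = -16*k (X(q, k) = (4*k)*(-4) = -16*k)
g(P) = -16*P
(g(Y(4)) - 6213) - 31360 = (-16*(-2) - 6213) - 31360 = (32 - 6213) - 31360 = -6181 - 31360 = -37541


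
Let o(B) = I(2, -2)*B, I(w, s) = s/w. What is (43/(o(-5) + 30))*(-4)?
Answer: -172/35 ≈ -4.9143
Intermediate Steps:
o(B) = -B (o(B) = (-2/2)*B = (-2*½)*B = -B)
(43/(o(-5) + 30))*(-4) = (43/(-1*(-5) + 30))*(-4) = (43/(5 + 30))*(-4) = (43/35)*(-4) = -172/35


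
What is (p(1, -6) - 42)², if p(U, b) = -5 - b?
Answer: 1681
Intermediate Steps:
(p(1, -6) - 42)² = ((-5 - 1*(-6)) - 42)² = ((-5 + 6) - 42)² = (1 - 42)² = (-41)² = 1681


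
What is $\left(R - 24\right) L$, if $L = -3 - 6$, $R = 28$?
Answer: $-36$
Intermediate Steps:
$L = -9$ ($L = -3 - 6 = -9$)
$\left(R - 24\right) L = \left(28 - 24\right) \left(-9\right) = 4 \left(-9\right) = -36$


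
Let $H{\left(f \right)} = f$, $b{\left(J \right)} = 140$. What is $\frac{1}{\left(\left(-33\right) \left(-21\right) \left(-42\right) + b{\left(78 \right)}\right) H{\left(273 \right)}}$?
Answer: $- \frac{1}{7907718} \approx -1.2646 \cdot 10^{-7}$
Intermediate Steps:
$\frac{1}{\left(\left(-33\right) \left(-21\right) \left(-42\right) + b{\left(78 \right)}\right) H{\left(273 \right)}} = \frac{1}{\left(\left(-33\right) \left(-21\right) \left(-42\right) + 140\right) 273} = \frac{1}{693 \left(-42\right) + 140} \cdot \frac{1}{273} = \frac{1}{-29106 + 140} \cdot \frac{1}{273} = \frac{1}{-28966} \cdot \frac{1}{273} = \left(- \frac{1}{28966}\right) \frac{1}{273} = - \frac{1}{7907718}$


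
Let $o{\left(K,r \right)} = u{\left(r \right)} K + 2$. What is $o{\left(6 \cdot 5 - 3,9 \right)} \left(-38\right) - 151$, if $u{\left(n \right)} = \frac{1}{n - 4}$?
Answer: $- \frac{2161}{5} \approx -432.2$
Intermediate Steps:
$u{\left(n \right)} = \frac{1}{-4 + n}$
$o{\left(K,r \right)} = 2 + \frac{K}{-4 + r}$ ($o{\left(K,r \right)} = \frac{K}{-4 + r} + 2 = 2 + \frac{K}{-4 + r}$)
$o{\left(6 \cdot 5 - 3,9 \right)} \left(-38\right) - 151 = \frac{-8 + \left(6 \cdot 5 - 3\right) + 2 \cdot 9}{-4 + 9} \left(-38\right) - 151 = \frac{-8 + \left(30 - 3\right) + 18}{5} \left(-38\right) - 151 = \frac{-8 + 27 + 18}{5} \left(-38\right) - 151 = \frac{1}{5} \cdot 37 \left(-38\right) - 151 = \frac{37}{5} \left(-38\right) - 151 = - \frac{1406}{5} - 151 = - \frac{2161}{5}$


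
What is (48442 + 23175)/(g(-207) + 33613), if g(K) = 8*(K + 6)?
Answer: 71617/32005 ≈ 2.2377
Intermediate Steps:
g(K) = 48 + 8*K (g(K) = 8*(6 + K) = 48 + 8*K)
(48442 + 23175)/(g(-207) + 33613) = (48442 + 23175)/((48 + 8*(-207)) + 33613) = 71617/((48 - 1656) + 33613) = 71617/(-1608 + 33613) = 71617/32005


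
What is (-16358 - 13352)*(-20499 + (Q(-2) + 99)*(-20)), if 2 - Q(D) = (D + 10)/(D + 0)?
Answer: 671416290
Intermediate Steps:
Q(D) = 2 - (10 + D)/D (Q(D) = 2 - (D + 10)/(D + 0) = 2 - (10 + D)/D)
(-16358 - 13352)*(-20499 + (Q(-2) + 99)*(-20)) = (-16358 - 13352)*(-20499 + ((-10 - 2)/(-2) + 99)*(-20)) = -29710*(-20499 + (-½*(-12) + 99)*(-20)) = -29710*(-20499 + (6 + 99)*(-20)) = -29710*(-20499 + 105*(-20)) = -29710*(-20499 - 2100) = -29710*(-22599) = 671416290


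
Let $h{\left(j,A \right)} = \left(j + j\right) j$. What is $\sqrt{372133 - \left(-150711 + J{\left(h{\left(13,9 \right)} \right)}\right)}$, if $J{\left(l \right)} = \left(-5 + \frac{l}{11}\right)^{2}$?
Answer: $\frac{\sqrt{63184035}}{11} \approx 722.62$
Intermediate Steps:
$h{\left(j,A \right)} = 2 j^{2}$ ($h{\left(j,A \right)} = 2 j j = 2 j^{2}$)
$J{\left(l \right)} = \left(-5 + \frac{l}{11}\right)^{2}$ ($J{\left(l \right)} = \left(-5 + l \frac{1}{11}\right)^{2} = \left(-5 + \frac{l}{11}\right)^{2}$)
$\sqrt{372133 - \left(-150711 + J{\left(h{\left(13,9 \right)} \right)}\right)} = \sqrt{372133 + \left(150711 - \frac{\left(-55 + 2 \cdot 13^{2}\right)^{2}}{121}\right)} = \sqrt{372133 + \left(150711 - \frac{\left(-55 + 2 \cdot 169\right)^{2}}{121}\right)} = \sqrt{372133 + \left(150711 - \frac{\left(-55 + 338\right)^{2}}{121}\right)} = \sqrt{372133 + \left(150711 - \frac{283^{2}}{121}\right)} = \sqrt{372133 + \left(150711 - \frac{1}{121} \cdot 80089\right)} = \sqrt{372133 + \left(150711 - \frac{80089}{121}\right)} = \sqrt{372133 + \frac{18155942}{121}} = \sqrt{\frac{63184035}{121}} = \frac{\sqrt{63184035}}{11}$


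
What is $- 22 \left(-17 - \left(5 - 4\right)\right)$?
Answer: $396$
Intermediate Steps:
$- 22 \left(-17 - \left(5 - 4\right)\right) = - 22 \left(-17 - 1\right) = - 22 \left(-18\right) = \left(-1\right) \left(-396\right) = 396$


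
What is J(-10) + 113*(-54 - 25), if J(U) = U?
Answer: -8937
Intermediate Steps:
J(-10) + 113*(-54 - 25) = -10 + 113*(-54 - 25) = -10 + 113*(-79) = -10 - 8927 = -8937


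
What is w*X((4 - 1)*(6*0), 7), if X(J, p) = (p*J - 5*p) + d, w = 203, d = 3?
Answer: -6496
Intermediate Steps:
X(J, p) = 3 - 5*p + J*p (X(J, p) = (p*J - 5*p) + 3 = (J*p - 5*p) + 3 = (-5*p + J*p) + 3 = 3 - 5*p + J*p)
w*X((4 - 1)*(6*0), 7) = 203*(3 - 5*7 + ((4 - 1)*(6*0))*7) = 203*(3 - 35 + (3*0)*7) = 203*(3 - 35 + 0*7) = 203*(3 - 35 + 0) = 203*(-32) = -6496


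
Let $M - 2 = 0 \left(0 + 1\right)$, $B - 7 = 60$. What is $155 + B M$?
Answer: $289$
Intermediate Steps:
$B = 67$ ($B = 7 + 60 = 67$)
$M = 2$ ($M = 2 + 0 \left(0 + 1\right) = 2 + 0 \cdot 1 = 2 + 0 = 2$)
$155 + B M = 155 + 67 \cdot 2 = 155 + 134 = 289$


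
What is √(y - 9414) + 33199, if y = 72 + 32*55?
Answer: 33199 + I*√7582 ≈ 33199.0 + 87.075*I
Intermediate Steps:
y = 1832 (y = 72 + 1760 = 1832)
√(y - 9414) + 33199 = √(1832 - 9414) + 33199 = √(-7582) + 33199 = I*√7582 + 33199 = 33199 + I*√7582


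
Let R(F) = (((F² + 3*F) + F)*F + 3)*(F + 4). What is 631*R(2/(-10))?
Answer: 4723666/625 ≈ 7557.9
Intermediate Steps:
R(F) = (3 + F*(F² + 4*F))*(4 + F) (R(F) = ((F² + 4*F)*F + 3)*(4 + F) = (F*(F² + 4*F) + 3)*(4 + F) = (3 + F*(F² + 4*F))*(4 + F))
631*R(2/(-10)) = 631*(12 + (2/(-10))⁴ + 3*(2/(-10)) + 8*(2/(-10))³ + 16*(2/(-10))²) = 631*(12 + (2*(-⅒))⁴ + 3*(2*(-⅒)) + 8*(2*(-⅒))³ + 16*(2*(-⅒))²) = 631*(12 + (-⅕)⁴ + 3*(-⅕) + 8*(-⅕)³ + 16*(-⅕)²) = 631*(12 + 1/625 - ⅗ + 8*(-1/125) + 16*(1/25)) = 631*(12 + 1/625 - ⅗ - 8/125 + 16/25) = 631*(7486/625) = 4723666/625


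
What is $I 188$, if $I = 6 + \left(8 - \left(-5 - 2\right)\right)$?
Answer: $3948$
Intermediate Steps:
$I = 21$ ($I = 6 + \left(8 - -7\right) = 6 + \left(8 + 7\right) = 6 + 15 = 21$)
$I 188 = 21 \cdot 188 = 3948$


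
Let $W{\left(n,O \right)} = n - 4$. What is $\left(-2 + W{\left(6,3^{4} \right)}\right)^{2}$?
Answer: $0$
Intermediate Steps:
$W{\left(n,O \right)} = -4 + n$
$\left(-2 + W{\left(6,3^{4} \right)}\right)^{2} = \left(-2 + \left(-4 + 6\right)\right)^{2} = \left(-2 + 2\right)^{2} = 0^{2} = 0$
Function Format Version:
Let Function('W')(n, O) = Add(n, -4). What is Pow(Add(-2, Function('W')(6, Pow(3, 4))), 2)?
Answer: 0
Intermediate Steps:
Function('W')(n, O) = Add(-4, n)
Pow(Add(-2, Function('W')(6, Pow(3, 4))), 2) = Pow(Add(-2, Add(-4, 6)), 2) = Pow(Add(-2, 2), 2) = Pow(0, 2) = 0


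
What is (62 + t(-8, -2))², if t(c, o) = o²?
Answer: 4356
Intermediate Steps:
(62 + t(-8, -2))² = (62 + (-2)²)² = (62 + 4)² = 66² = 4356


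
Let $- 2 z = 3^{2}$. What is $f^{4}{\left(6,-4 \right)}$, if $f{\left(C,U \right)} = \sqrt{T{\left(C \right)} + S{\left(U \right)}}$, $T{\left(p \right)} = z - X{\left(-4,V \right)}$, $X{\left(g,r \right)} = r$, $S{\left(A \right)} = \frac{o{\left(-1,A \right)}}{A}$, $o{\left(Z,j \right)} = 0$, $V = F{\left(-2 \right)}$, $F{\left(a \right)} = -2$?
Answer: $\frac{25}{4} \approx 6.25$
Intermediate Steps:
$z = - \frac{9}{2}$ ($z = - \frac{3^{2}}{2} = \left(- \frac{1}{2}\right) 9 = - \frac{9}{2} \approx -4.5$)
$V = -2$
$S{\left(A \right)} = 0$ ($S{\left(A \right)} = \frac{0}{A} = 0$)
$T{\left(p \right)} = - \frac{5}{2}$ ($T{\left(p \right)} = - \frac{9}{2} - -2 = - \frac{9}{2} + 2 = - \frac{5}{2}$)
$f{\left(C,U \right)} = \frac{i \sqrt{10}}{2}$ ($f{\left(C,U \right)} = \sqrt{- \frac{5}{2} + 0} = \sqrt{- \frac{5}{2}} = \frac{i \sqrt{10}}{2}$)
$f^{4}{\left(6,-4 \right)} = \left(\frac{i \sqrt{10}}{2}\right)^{4} = \frac{25}{4}$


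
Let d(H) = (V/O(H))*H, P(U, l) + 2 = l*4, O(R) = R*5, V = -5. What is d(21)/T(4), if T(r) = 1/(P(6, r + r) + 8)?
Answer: -38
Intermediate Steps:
O(R) = 5*R
P(U, l) = -2 + 4*l (P(U, l) = -2 + l*4 = -2 + 4*l)
d(H) = -1 (d(H) = (-5*1/(5*H))*H = (-1/H)*H = -1)
T(r) = 1/(6 + 8*r) (T(r) = 1/((-2 + 4*(r + r)) + 8) = 1/((-2 + 4*(2*r)) + 8) = 1/((-2 + 8*r) + 8) = 1/(6 + 8*r))
d(21)/T(4) = -1/(1/(2*(3 + 4*4))) = -1/(1/(2*(3 + 16))) = -1/((1/2)/19) = -1/((1/2)*(1/19)) = -1/1/38 = -1*38 = -38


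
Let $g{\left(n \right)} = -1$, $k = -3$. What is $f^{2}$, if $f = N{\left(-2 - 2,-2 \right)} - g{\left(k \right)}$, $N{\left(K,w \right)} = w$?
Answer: $1$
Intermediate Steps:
$f = -1$ ($f = -2 - -1 = -2 + 1 = -1$)
$f^{2} = \left(-1\right)^{2} = 1$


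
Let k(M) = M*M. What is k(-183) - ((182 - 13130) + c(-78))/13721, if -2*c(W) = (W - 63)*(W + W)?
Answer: 459526515/13721 ≈ 33491.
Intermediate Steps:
k(M) = M**2
c(W) = -W*(-63 + W) (c(W) = -(W - 63)*(W + W)/2 = -(-63 + W)*2*W/2 = -W*(-63 + W))
k(-183) - ((182 - 13130) + c(-78))/13721 = (-183)**2 - ((182 - 13130) - 78*(63 - 1*(-78)))/13721 = 33489 - (-12948 - 78*(63 + 78))/13721 = 33489 - (-12948 - 78*141)/13721 = 33489 - (-12948 - 10998)/13721 = 33489 - (-23946)/13721 = 33489 - 1*(-23946/13721) = 33489 + 23946/13721 = 459526515/13721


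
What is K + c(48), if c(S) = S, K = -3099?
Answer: -3051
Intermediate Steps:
K + c(48) = -3099 + 48 = -3051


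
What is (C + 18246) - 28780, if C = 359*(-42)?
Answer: -25612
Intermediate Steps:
C = -15078
(C + 18246) - 28780 = (-15078 + 18246) - 28780 = 3168 - 28780 = -25612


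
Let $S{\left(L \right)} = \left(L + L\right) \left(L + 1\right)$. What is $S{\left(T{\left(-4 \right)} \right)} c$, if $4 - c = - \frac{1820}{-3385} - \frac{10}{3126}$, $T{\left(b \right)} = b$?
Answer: $\frac{29336456}{352717} \approx 83.173$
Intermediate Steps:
$S{\left(L \right)} = 2 L \left(1 + L\right)$
$c = \frac{3667057}{1058151}$ ($c = 4 - \left(- \frac{1820}{-3385} - \frac{10}{3126}\right) = 4 - \left(\left(-1820\right) \left(- \frac{1}{3385}\right) - \frac{5}{1563}\right) = 4 - \left(\frac{364}{677} - \frac{5}{1563}\right) = 4 - \frac{565547}{1058151} = \frac{3667057}{1058151} \approx 3.4655$)
$S{\left(T{\left(-4 \right)} \right)} c = 2 \left(-4\right) \left(1 - 4\right) \frac{3667057}{1058151} = 2 \left(-4\right) \left(-3\right) \frac{3667057}{1058151} = 24 \cdot \frac{3667057}{1058151} = \frac{29336456}{352717}$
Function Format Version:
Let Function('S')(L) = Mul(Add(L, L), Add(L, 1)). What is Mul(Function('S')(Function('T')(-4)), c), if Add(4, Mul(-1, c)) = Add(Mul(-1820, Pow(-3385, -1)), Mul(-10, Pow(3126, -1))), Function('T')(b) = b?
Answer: Rational(29336456, 352717) ≈ 83.173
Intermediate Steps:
Function('S')(L) = Mul(2, L, Add(1, L)) (Function('S')(L) = Mul(Mul(2, L), Add(1, L)) = Mul(2, L, Add(1, L)))
c = Rational(3667057, 1058151) (c = Add(4, Mul(-1, Add(Mul(-1820, Pow(-3385, -1)), Mul(-10, Pow(3126, -1))))) = Add(4, Mul(-1, Add(Mul(-1820, Rational(-1, 3385)), Mul(-10, Rational(1, 3126))))) = Add(4, Mul(-1, Add(Rational(364, 677), Rational(-5, 1563)))) = Add(4, Mul(-1, Rational(565547, 1058151))) = Add(4, Rational(-565547, 1058151)) = Rational(3667057, 1058151) ≈ 3.4655)
Mul(Function('S')(Function('T')(-4)), c) = Mul(Mul(2, -4, Add(1, -4)), Rational(3667057, 1058151)) = Mul(Mul(2, -4, -3), Rational(3667057, 1058151)) = Mul(24, Rational(3667057, 1058151)) = Rational(29336456, 352717)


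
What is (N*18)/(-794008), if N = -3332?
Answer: 7497/99251 ≈ 0.075536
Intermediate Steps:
(N*18)/(-794008) = -3332*18/(-794008) = -59976*(-1/794008) = 7497/99251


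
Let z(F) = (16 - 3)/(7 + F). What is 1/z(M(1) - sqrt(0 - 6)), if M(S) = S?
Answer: 8/13 - I*sqrt(6)/13 ≈ 0.61539 - 0.18842*I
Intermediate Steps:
z(F) = 13/(7 + F)
1/z(M(1) - sqrt(0 - 6)) = 1/(13/(7 + (1 - sqrt(0 - 6)))) = 1/(13/(7 + (1 - sqrt(-6)))) = 1/(13/(7 + (1 - I*sqrt(6)))) = 1/(13/(8 - I*sqrt(6))) = 8/13 - I*sqrt(6)/13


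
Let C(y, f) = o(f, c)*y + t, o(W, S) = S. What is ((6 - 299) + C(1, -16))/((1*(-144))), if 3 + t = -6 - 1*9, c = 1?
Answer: 155/72 ≈ 2.1528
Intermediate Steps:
t = -18 (t = -3 + (-6 - 1*9) = -3 + (-6 - 9) = -3 - 15 = -18)
C(y, f) = -18 + y (C(y, f) = 1*y - 18 = y - 18 = -18 + y)
((6 - 299) + C(1, -16))/((1*(-144))) = ((6 - 299) + (-18 + 1))/((1*(-144))) = (-293 - 17)/(-144) = -310*(-1/144) = 155/72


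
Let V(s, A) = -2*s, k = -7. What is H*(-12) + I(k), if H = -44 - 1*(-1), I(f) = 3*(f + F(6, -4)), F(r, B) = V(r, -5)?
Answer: 459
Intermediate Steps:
F(r, B) = -2*r
I(f) = -36 + 3*f (I(f) = 3*(f - 2*6) = 3*(f - 12) = 3*(-12 + f) = -36 + 3*f)
H = -43 (H = -44 + 1 = -43)
H*(-12) + I(k) = -43*(-12) + (-36 + 3*(-7)) = 516 + (-36 - 21) = 516 - 57 = 459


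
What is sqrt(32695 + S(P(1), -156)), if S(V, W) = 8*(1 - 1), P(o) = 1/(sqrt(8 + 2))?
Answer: sqrt(32695) ≈ 180.82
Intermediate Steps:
P(o) = sqrt(10)/10 (P(o) = 1/(sqrt(10)) = sqrt(10)/10)
S(V, W) = 0 (S(V, W) = 8*0 = 0)
sqrt(32695 + S(P(1), -156)) = sqrt(32695 + 0) = sqrt(32695)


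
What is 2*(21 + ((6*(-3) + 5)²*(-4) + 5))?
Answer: -1300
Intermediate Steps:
2*(21 + ((6*(-3) + 5)²*(-4) + 5)) = 2*(21 + ((-18 + 5)²*(-4) + 5)) = 2*(21 + ((-13)²*(-4) + 5)) = 2*(21 + (169*(-4) + 5)) = 2*(21 + (-676 + 5)) = 2*(21 - 671) = 2*(-650) = -1300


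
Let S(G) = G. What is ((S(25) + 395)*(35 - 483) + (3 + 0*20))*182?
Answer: -34244574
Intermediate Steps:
((S(25) + 395)*(35 - 483) + (3 + 0*20))*182 = ((25 + 395)*(35 - 483) + (3 + 0*20))*182 = (420*(-448) + (3 + 0))*182 = (-188160 + 3)*182 = -188157*182 = -34244574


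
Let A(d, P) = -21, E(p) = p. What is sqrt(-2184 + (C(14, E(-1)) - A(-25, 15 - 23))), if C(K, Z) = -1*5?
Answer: 2*I*sqrt(542) ≈ 46.562*I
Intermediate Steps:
C(K, Z) = -5
sqrt(-2184 + (C(14, E(-1)) - A(-25, 15 - 23))) = sqrt(-2184 + (-5 - 1*(-21))) = sqrt(-2184 + (-5 + 21)) = sqrt(-2184 + 16) = sqrt(-2168) = 2*I*sqrt(542)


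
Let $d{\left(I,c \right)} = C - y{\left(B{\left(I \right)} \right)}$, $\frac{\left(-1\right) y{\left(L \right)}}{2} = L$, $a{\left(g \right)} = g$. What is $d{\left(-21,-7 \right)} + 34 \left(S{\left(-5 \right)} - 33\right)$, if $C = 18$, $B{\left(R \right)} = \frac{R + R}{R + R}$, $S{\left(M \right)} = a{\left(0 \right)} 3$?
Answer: $-1102$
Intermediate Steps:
$S{\left(M \right)} = 0$ ($S{\left(M \right)} = 0 \cdot 3 = 0$)
$B{\left(R \right)} = 1$ ($B{\left(R \right)} = \frac{2 R}{2 R} = 2 R \frac{1}{2 R} = 1$)
$y{\left(L \right)} = - 2 L$
$d{\left(I,c \right)} = 20$ ($d{\left(I,c \right)} = 18 - \left(-2\right) 1 = 18 - -2 = 18 + 2 = 20$)
$d{\left(-21,-7 \right)} + 34 \left(S{\left(-5 \right)} - 33\right) = 20 + 34 \left(0 - 33\right) = 20 + 34 \left(-33\right) = 20 - 1122 = -1102$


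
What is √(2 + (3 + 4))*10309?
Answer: 30927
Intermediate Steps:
√(2 + (3 + 4))*10309 = √(2 + 7)*10309 = √9*10309 = 3*10309 = 30927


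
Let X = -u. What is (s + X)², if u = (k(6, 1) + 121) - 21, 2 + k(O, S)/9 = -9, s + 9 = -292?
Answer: 91204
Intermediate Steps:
s = -301 (s = -9 - 292 = -301)
k(O, S) = -99 (k(O, S) = -18 + 9*(-9) = -18 - 81 = -99)
u = 1 (u = (-99 + 121) - 21 = 22 - 21 = 1)
X = -1 (X = -1*1 = -1)
(s + X)² = (-301 - 1)² = (-302)² = 91204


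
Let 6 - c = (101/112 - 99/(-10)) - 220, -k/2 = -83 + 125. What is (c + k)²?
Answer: 5397987841/313600 ≈ 17213.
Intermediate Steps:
k = -84 (k = -2*(-83 + 125) = -2*42 = -84)
c = 120511/560 (c = 6 - ((101/112 - 99/(-10)) - 220) = 6 - ((101*(1/112) - 99*(-⅒)) - 220) = 6 - ((101/112 + 99/10) - 220) = 6 - (6049/560 - 220) = 6 - 1*(-117151/560) = 6 + 117151/560 = 120511/560 ≈ 215.20)
(c + k)² = (120511/560 - 84)² = (73471/560)² = 5397987841/313600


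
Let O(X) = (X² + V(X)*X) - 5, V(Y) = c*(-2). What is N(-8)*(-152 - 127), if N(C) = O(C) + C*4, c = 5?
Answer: -29853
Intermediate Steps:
V(Y) = -10 (V(Y) = 5*(-2) = -10)
O(X) = -5 + X² - 10*X (O(X) = (X² - 10*X) - 5 = -5 + X² - 10*X)
N(C) = -5 + C² - 6*C (N(C) = (-5 + C² - 10*C) + C*4 = (-5 + C² - 10*C) + 4*C = -5 + C² - 6*C)
N(-8)*(-152 - 127) = (-5 + (-8)² - 6*(-8))*(-152 - 127) = (-5 + 64 + 48)*(-279) = 107*(-279) = -29853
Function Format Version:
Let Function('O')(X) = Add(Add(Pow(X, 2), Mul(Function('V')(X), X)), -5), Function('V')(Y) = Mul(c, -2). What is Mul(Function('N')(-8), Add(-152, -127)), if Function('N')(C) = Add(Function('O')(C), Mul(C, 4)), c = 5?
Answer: -29853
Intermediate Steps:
Function('V')(Y) = -10 (Function('V')(Y) = Mul(5, -2) = -10)
Function('O')(X) = Add(-5, Pow(X, 2), Mul(-10, X)) (Function('O')(X) = Add(Add(Pow(X, 2), Mul(-10, X)), -5) = Add(-5, Pow(X, 2), Mul(-10, X)))
Function('N')(C) = Add(-5, Pow(C, 2), Mul(-6, C)) (Function('N')(C) = Add(Add(-5, Pow(C, 2), Mul(-10, C)), Mul(C, 4)) = Add(Add(-5, Pow(C, 2), Mul(-10, C)), Mul(4, C)) = Add(-5, Pow(C, 2), Mul(-6, C)))
Mul(Function('N')(-8), Add(-152, -127)) = Mul(Add(-5, Pow(-8, 2), Mul(-6, -8)), Add(-152, -127)) = Mul(Add(-5, 64, 48), -279) = Mul(107, -279) = -29853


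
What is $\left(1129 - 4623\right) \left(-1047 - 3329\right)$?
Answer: $15289744$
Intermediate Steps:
$\left(1129 - 4623\right) \left(-1047 - 3329\right) = \left(-3494\right) \left(-4376\right) = 15289744$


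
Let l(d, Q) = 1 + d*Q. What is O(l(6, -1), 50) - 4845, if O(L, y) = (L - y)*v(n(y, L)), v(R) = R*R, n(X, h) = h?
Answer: -6220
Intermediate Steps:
l(d, Q) = 1 + Q*d
v(R) = R²
O(L, y) = L²*(L - y) (O(L, y) = (L - y)*L² = L²*(L - y))
O(l(6, -1), 50) - 4845 = (1 - 1*6)²*((1 - 1*6) - 1*50) - 4845 = (1 - 6)²*((1 - 6) - 50) - 4845 = (-5)²*(-5 - 50) - 4845 = 25*(-55) - 4845 = -1375 - 4845 = -6220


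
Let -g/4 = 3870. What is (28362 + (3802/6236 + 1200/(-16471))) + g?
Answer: 661603007567/51356578 ≈ 12883.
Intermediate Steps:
g = -15480 (g = -4*3870 = -15480)
(28362 + (3802/6236 + 1200/(-16471))) + g = (28362 + (3802/6236 + 1200/(-16471))) - 15480 = (28362 + (3802*(1/6236) + 1200*(-1/16471))) - 15480 = (28362 + (1901/3118 - 1200/16471)) - 15480 = (28362 + 27569771/51356578) - 15480 = 1456602835007/51356578 - 15480 = 661603007567/51356578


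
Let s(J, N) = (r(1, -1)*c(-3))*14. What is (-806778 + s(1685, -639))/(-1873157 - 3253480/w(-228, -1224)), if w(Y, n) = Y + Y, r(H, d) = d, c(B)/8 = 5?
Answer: 3287019/7597376 ≈ 0.43265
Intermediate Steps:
c(B) = 40 (c(B) = 8*5 = 40)
w(Y, n) = 2*Y
s(J, N) = -560 (s(J, N) = -1*40*14 = -40*14 = -560)
(-806778 + s(1685, -639))/(-1873157 - 3253480/w(-228, -1224)) = (-806778 - 560)/(-1873157 - 3253480/(2*(-228))) = -807338/(-1873157 - 3253480/(-456)) = -807338/(-1873157 - 3253480*(-1/456)) = -807338/(-1873157 + 406685/57) = -807338/(-106363264/57) = -807338*(-57/106363264) = 3287019/7597376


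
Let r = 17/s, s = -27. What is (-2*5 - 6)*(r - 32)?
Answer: 14096/27 ≈ 522.07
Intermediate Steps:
r = -17/27 (r = 17/(-27) = 17*(-1/27) = -17/27 ≈ -0.62963)
(-2*5 - 6)*(r - 32) = (-2*5 - 6)*(-17/27 - 32) = (-10 - 6)*(-881/27) = -16*(-881/27) = 14096/27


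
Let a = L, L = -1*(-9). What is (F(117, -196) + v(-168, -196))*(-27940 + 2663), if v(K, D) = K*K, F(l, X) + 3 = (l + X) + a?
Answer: -711572827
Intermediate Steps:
L = 9
a = 9
F(l, X) = 6 + X + l (F(l, X) = -3 + ((l + X) + 9) = -3 + ((X + l) + 9) = -3 + (9 + X + l) = 6 + X + l)
v(K, D) = K²
(F(117, -196) + v(-168, -196))*(-27940 + 2663) = ((6 - 196 + 117) + (-168)²)*(-27940 + 2663) = (-73 + 28224)*(-25277) = 28151*(-25277) = -711572827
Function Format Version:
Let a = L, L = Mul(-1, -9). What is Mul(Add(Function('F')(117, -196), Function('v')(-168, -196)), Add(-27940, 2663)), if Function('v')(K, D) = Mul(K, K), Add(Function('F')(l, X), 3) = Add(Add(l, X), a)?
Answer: -711572827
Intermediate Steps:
L = 9
a = 9
Function('F')(l, X) = Add(6, X, l) (Function('F')(l, X) = Add(-3, Add(Add(l, X), 9)) = Add(-3, Add(Add(X, l), 9)) = Add(-3, Add(9, X, l)) = Add(6, X, l))
Function('v')(K, D) = Pow(K, 2)
Mul(Add(Function('F')(117, -196), Function('v')(-168, -196)), Add(-27940, 2663)) = Mul(Add(Add(6, -196, 117), Pow(-168, 2)), Add(-27940, 2663)) = Mul(Add(-73, 28224), -25277) = Mul(28151, -25277) = -711572827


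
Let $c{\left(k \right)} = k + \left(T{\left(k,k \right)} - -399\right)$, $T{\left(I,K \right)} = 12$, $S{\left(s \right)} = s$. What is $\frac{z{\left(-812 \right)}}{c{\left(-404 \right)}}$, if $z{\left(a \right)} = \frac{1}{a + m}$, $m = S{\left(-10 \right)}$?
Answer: $- \frac{1}{5754} \approx -0.00017379$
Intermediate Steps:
$m = -10$
$c{\left(k \right)} = 411 + k$ ($c{\left(k \right)} = k + \left(12 - -399\right) = k + \left(12 + 399\right) = k + 411 = 411 + k$)
$z{\left(a \right)} = \frac{1}{-10 + a}$ ($z{\left(a \right)} = \frac{1}{a - 10} = \frac{1}{-10 + a}$)
$\frac{z{\left(-812 \right)}}{c{\left(-404 \right)}} = \frac{1}{\left(-10 - 812\right) \left(411 - 404\right)} = \frac{1}{\left(-822\right) 7} = \left(- \frac{1}{822}\right) \frac{1}{7} = - \frac{1}{5754}$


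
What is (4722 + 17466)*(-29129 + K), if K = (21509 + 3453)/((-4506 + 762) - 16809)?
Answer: -4428083559404/6851 ≈ -6.4634e+8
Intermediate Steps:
K = -24962/20553 (K = 24962/(-3744 - 16809) = 24962/(-20553) = 24962*(-1/20553) = -24962/20553 ≈ -1.2145)
(4722 + 17466)*(-29129 + K) = (4722 + 17466)*(-29129 - 24962/20553) = 22188*(-598713299/20553) = -4428083559404/6851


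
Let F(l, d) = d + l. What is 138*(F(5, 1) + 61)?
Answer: 9246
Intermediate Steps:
138*(F(5, 1) + 61) = 138*((1 + 5) + 61) = 138*(6 + 61) = 138*67 = 9246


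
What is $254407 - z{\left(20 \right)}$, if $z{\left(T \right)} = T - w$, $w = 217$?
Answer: $254604$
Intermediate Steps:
$z{\left(T \right)} = -217 + T$ ($z{\left(T \right)} = T - 217 = -217 + T$)
$254407 - z{\left(20 \right)} = 254407 - \left(-217 + 20\right) = 254407 - -197 = 254407 + 197 = 254604$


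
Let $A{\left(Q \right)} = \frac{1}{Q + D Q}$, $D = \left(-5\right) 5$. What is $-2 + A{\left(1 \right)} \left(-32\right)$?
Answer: $- \frac{2}{3} \approx -0.66667$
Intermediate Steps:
$D = -25$
$A{\left(Q \right)} = - \frac{1}{24 Q}$ ($A{\left(Q \right)} = \frac{1}{Q - 25 Q} = \frac{1}{\left(-24\right) Q} = - \frac{1}{24 Q}$)
$-2 + A{\left(1 \right)} \left(-32\right) = -2 + - \frac{1}{24 \cdot 1} \left(-32\right) = -2 + \left(- \frac{1}{24}\right) 1 \left(-32\right) = -2 - - \frac{4}{3} = -2 + \frac{4}{3} = - \frac{2}{3}$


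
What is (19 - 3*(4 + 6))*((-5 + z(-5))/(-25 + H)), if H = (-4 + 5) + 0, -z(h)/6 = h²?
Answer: -1705/24 ≈ -71.042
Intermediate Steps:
z(h) = -6*h²
H = 1 (H = 1 + 0 = 1)
(19 - 3*(4 + 6))*((-5 + z(-5))/(-25 + H)) = (19 - 3*(4 + 6))*((-5 - 6*(-5)²)/(-25 + 1)) = (19 - 3*10)*((-5 - 6*25)/(-24)) = (19 - 30)*((-5 - 150)*(-1/24)) = -(-1705)*(-1)/24 = -11*155/24 = -1705/24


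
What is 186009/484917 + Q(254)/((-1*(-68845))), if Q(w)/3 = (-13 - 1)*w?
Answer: 363461669/1589719565 ≈ 0.22863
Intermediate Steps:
Q(w) = -42*w (Q(w) = 3*((-13 - 1)*w) = 3*(-14*w) = -42*w)
186009/484917 + Q(254)/((-1*(-68845))) = 186009/484917 + (-42*254)/((-1*(-68845))) = 186009*(1/484917) - 10668/68845 = 62003/161639 - 10668*1/68845 = 62003/161639 - 1524/9835 = 363461669/1589719565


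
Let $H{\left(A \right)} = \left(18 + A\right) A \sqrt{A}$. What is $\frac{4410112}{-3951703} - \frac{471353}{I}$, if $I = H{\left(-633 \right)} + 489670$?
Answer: $\frac{3 \left(- 81754026240 \sqrt{633} + 191530790819 i\right)}{2822645 \left(- 97934 i + 77859 \sqrt{633}\right)} \approx -1.1184 + 0.048004 i$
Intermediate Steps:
$H{\left(A \right)} = A^{\frac{3}{2}} \left(18 + A\right)$ ($H{\left(A \right)} = A \left(18 + A\right) \sqrt{A} = A^{\frac{3}{2}} \left(18 + A\right)$)
$I = 489670 + 389295 i \sqrt{633}$ ($I = \left(-633\right)^{\frac{3}{2}} \left(18 - 633\right) + 489670 = - 633 i \sqrt{633} \left(-615\right) + 489670 = 389295 i \sqrt{633} + 489670 = 489670 + 389295 i \sqrt{633} \approx 4.8967 \cdot 10^{5} + 9.7945 \cdot 10^{6} i$)
$\frac{4410112}{-3951703} - \frac{471353}{I} = \frac{4410112}{-3951703} - \frac{471353}{489670 + 389295 i \sqrt{633}} = 4410112 \left(- \frac{1}{3951703}\right) - \frac{471353}{489670 + 389295 i \sqrt{633}} = - \frac{630016}{564529} - \frac{471353}{489670 + 389295 i \sqrt{633}}$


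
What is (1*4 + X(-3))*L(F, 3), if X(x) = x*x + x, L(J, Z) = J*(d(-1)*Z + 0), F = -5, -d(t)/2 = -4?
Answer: -1200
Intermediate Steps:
d(t) = 8 (d(t) = -2*(-4) = 8)
L(J, Z) = 8*J*Z (L(J, Z) = J*(8*Z + 0) = J*(8*Z) = 8*J*Z)
X(x) = x + x² (X(x) = x² + x = x + x²)
(1*4 + X(-3))*L(F, 3) = (1*4 - 3*(1 - 3))*(8*(-5)*3) = (4 - 3*(-2))*(-120) = (4 + 6)*(-120) = 10*(-120) = -1200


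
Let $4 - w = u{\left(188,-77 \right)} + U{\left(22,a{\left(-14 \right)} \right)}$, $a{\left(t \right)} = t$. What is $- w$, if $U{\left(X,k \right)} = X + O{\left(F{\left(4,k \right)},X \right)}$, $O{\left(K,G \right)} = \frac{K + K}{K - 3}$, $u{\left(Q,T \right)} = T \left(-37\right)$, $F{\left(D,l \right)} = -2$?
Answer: $\frac{14339}{5} \approx 2867.8$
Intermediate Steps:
$u{\left(Q,T \right)} = - 37 T$
$O{\left(K,G \right)} = \frac{2 K}{-3 + K}$
$U{\left(X,k \right)} = \frac{4}{5} + X$ ($U{\left(X,k \right)} = X + 2 \left(-2\right) \frac{1}{-3 - 2} = X + 2 \left(-2\right) \frac{1}{-5} = X + 2 \left(-2\right) \left(- \frac{1}{5}\right) = X + \frac{4}{5} = \frac{4}{5} + X$)
$w = - \frac{14339}{5}$ ($w = 4 - \left(\left(-37\right) \left(-77\right) + \left(\frac{4}{5} + 22\right)\right) = 4 - \left(2849 + \frac{114}{5}\right) = 4 - \frac{14359}{5} = - \frac{14339}{5} \approx -2867.8$)
$- w = \left(-1\right) \left(- \frac{14339}{5}\right) = \frac{14339}{5}$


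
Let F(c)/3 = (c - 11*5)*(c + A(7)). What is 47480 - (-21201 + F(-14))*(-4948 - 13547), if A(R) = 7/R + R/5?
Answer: -347654821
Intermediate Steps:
A(R) = 7/R + R/5 (A(R) = 7/R + R*(⅕) = 7/R + R/5)
F(c) = 3*(-55 + c)*(12/5 + c) (F(c) = 3*((c - 11*5)*(c + (7/7 + (⅕)*7))) = 3*((c - 55)*(c + (7*(⅐) + 7/5))) = 3*((-55 + c)*(c + (1 + 7/5))) = 3*((-55 + c)*(c + 12/5)) = 3*((-55 + c)*(12/5 + c)) = 3*(-55 + c)*(12/5 + c))
47480 - (-21201 + F(-14))*(-4948 - 13547) = 47480 - (-21201 + (-396 + 3*(-14)² - 789/5*(-14)))*(-4948 - 13547) = 47480 - (-21201 + (-396 + 3*196 + 11046/5))*(-18495) = 47480 - (-21201 + (-396 + 588 + 11046/5))*(-18495) = 47480 - (-21201 + 12006/5)*(-18495) = 47480 - (-93999)*(-18495)/5 = 47480 - 1*347702301 = 47480 - 347702301 = -347654821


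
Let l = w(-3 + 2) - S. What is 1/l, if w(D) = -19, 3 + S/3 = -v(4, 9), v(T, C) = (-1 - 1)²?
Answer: ½ ≈ 0.50000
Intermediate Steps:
v(T, C) = 4 (v(T, C) = (-2)² = 4)
S = -21 (S = -9 + 3*(-1*4) = -9 + 3*(-4) = -9 - 12 = -21)
l = 2 (l = -19 - 1*(-21) = -19 + 21 = 2)
1/l = 1/2 = ½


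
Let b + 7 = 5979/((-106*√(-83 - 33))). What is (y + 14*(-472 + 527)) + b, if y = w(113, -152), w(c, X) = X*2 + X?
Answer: 307 + 5979*I*√29/6148 ≈ 307.0 + 5.2371*I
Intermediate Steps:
w(c, X) = 3*X (w(c, X) = 2*X + X = 3*X)
y = -456 (y = 3*(-152) = -456)
b = -7 + 5979*I*√29/6148 (b = -7 + 5979/((-106*√(-83 - 33))) = -7 + 5979/((-212*I*√29)) = -7 + 5979*(I*√29/6148) = -7 + 5979*I*√29/6148 ≈ -7.0 + 5.2371*I)
(y + 14*(-472 + 527)) + b = (-456 + 14*(-472 + 527)) + (-7 + 5979*I*√29/6148) = (-456 + 14*55) + (-7 + 5979*I*√29/6148) = (-456 + 770) + (-7 + 5979*I*√29/6148) = 314 + (-7 + 5979*I*√29/6148) = 307 + 5979*I*√29/6148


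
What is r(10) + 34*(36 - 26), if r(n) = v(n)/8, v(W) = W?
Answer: 1365/4 ≈ 341.25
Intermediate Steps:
r(n) = n/8
r(10) + 34*(36 - 26) = (⅛)*10 + 34*(36 - 26) = 5/4 + 34*10 = 5/4 + 340 = 1365/4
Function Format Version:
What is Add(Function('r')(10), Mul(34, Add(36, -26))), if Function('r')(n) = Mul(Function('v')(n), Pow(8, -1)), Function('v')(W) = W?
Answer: Rational(1365, 4) ≈ 341.25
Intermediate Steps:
Function('r')(n) = Mul(Rational(1, 8), n) (Function('r')(n) = Mul(n, Pow(8, -1)) = Mul(n, Rational(1, 8)) = Mul(Rational(1, 8), n))
Add(Function('r')(10), Mul(34, Add(36, -26))) = Add(Mul(Rational(1, 8), 10), Mul(34, Add(36, -26))) = Add(Rational(5, 4), Mul(34, 10)) = Add(Rational(5, 4), 340) = Rational(1365, 4)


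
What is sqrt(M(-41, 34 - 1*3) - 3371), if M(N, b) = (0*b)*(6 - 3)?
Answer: I*sqrt(3371) ≈ 58.06*I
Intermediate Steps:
M(N, b) = 0 (M(N, b) = 0*3 = 0)
sqrt(M(-41, 34 - 1*3) - 3371) = sqrt(0 - 3371) = sqrt(-3371) = I*sqrt(3371)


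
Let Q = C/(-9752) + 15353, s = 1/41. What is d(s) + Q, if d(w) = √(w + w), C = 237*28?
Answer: 37428955/2438 + √82/41 ≈ 15353.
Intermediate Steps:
C = 6636
s = 1/41 ≈ 0.024390
d(w) = √2*√w (d(w) = √(2*w) = √2*√w)
Q = 37428955/2438 (Q = 6636/(-9752) + 15353 = 6636*(-1/9752) + 15353 = -1659/2438 + 15353 = 37428955/2438 ≈ 15352.)
d(s) + Q = √2*√(1/41) + 37428955/2438 = √2*(√41/41) + 37428955/2438 = √82/41 + 37428955/2438 = 37428955/2438 + √82/41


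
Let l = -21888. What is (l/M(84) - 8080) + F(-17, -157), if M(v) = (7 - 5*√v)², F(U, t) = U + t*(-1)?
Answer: -4778207036/600943 - 437760*√21/600943 ≈ -7954.5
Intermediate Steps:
F(U, t) = U - t
(l/M(84) - 8080) + F(-17, -157) = (-21888/(-7 + 5*√84)² - 8080) + (-17 - 1*(-157)) = (-21888/(-7 + 5*(2*√21))² - 8080) + (-17 + 157) = (-21888/(-7 + 10*√21)² - 8080) + 140 = (-8080 - 21888/(-7 + 10*√21)²) + 140 = -7940 - 21888/(-7 + 10*√21)²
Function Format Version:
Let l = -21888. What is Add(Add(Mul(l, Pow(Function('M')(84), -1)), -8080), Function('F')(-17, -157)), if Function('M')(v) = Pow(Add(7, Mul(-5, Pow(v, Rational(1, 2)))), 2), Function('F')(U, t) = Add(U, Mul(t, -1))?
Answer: Add(Rational(-4778207036, 600943), Mul(Rational(-437760, 600943), Pow(21, Rational(1, 2)))) ≈ -7954.5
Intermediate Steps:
Function('F')(U, t) = Add(U, Mul(-1, t))
Add(Add(Mul(l, Pow(Function('M')(84), -1)), -8080), Function('F')(-17, -157)) = Add(Add(Mul(-21888, Pow(Pow(Add(-7, Mul(5, Pow(84, Rational(1, 2)))), 2), -1)), -8080), Add(-17, Mul(-1, -157))) = Add(Add(Mul(-21888, Pow(Pow(Add(-7, Mul(5, Mul(2, Pow(21, Rational(1, 2))))), 2), -1)), -8080), Add(-17, 157)) = Add(Add(Mul(-21888, Pow(Pow(Add(-7, Mul(10, Pow(21, Rational(1, 2)))), 2), -1)), -8080), 140) = Add(Add(Mul(-21888, Pow(Add(-7, Mul(10, Pow(21, Rational(1, 2)))), -2)), -8080), 140) = Add(Add(-8080, Mul(-21888, Pow(Add(-7, Mul(10, Pow(21, Rational(1, 2)))), -2))), 140) = Add(-7940, Mul(-21888, Pow(Add(-7, Mul(10, Pow(21, Rational(1, 2)))), -2)))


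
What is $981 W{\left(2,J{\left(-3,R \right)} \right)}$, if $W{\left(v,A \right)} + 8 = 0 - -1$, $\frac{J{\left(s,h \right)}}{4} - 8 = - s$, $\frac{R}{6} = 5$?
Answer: $-6867$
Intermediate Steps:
$R = 30$ ($R = 6 \cdot 5 = 30$)
$J{\left(s,h \right)} = 32 - 4 s$ ($J{\left(s,h \right)} = 32 + 4 \left(- s\right) = 32 - 4 s$)
$W{\left(v,A \right)} = -7$ ($W{\left(v,A \right)} = -8 + \left(0 - -1\right) = -8 + \left(0 + 1\right) = -8 + 1 = -7$)
$981 W{\left(2,J{\left(-3,R \right)} \right)} = 981 \left(-7\right) = -6867$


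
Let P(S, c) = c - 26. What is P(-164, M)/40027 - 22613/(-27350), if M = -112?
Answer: 901356251/1094738450 ≈ 0.82335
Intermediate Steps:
P(S, c) = -26 + c
P(-164, M)/40027 - 22613/(-27350) = (-26 - 112)/40027 - 22613/(-27350) = -138*1/40027 - 22613*(-1/27350) = -138/40027 + 22613/27350 = 901356251/1094738450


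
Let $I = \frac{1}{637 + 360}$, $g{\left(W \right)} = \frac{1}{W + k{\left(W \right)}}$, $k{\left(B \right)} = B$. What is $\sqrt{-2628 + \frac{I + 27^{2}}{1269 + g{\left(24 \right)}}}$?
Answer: $\frac{2 i \sqrt{2422594467694154049}}{60730261} \approx 51.258 i$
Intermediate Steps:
$g{\left(W \right)} = \frac{1}{2 W}$ ($g{\left(W \right)} = \frac{1}{W + W} = \frac{1}{2 W}$)
$I = \frac{1}{997} \approx 0.001003$
$\sqrt{-2628 + \frac{I + 27^{2}}{1269 + g{\left(24 \right)}}} = \sqrt{-2628 + \frac{\frac{1}{997} + 27^{2}}{1269 + \frac{1}{2 \cdot 24}}} = \sqrt{-2628 + \frac{\frac{1}{997} + 729}{1269 + \frac{1}{2} \cdot \frac{1}{24}}} = \sqrt{-2628 + \frac{726814}{997 \left(1269 + \frac{1}{48}\right)}} = \sqrt{-2628 + \frac{726814}{997 \cdot \frac{60913}{48}}} = \sqrt{-2628 + \frac{726814}{997} \cdot \frac{48}{60913}} = \sqrt{-2628 + \frac{34887072}{60730261}} = \sqrt{- \frac{159564238836}{60730261}} = \frac{2 i \sqrt{2422594467694154049}}{60730261}$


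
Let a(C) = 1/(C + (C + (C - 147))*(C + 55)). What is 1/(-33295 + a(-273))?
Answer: -150801/5020919294 ≈ -3.0035e-5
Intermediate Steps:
a(C) = 1/(C + (-147 + 2*C)*(55 + C)) (a(C) = 1/(C + (C + (-147 + C))*(55 + C)) = 1/(C + (-147 + 2*C)*(55 + C)))
1/(-33295 + a(-273)) = 1/(-33295 + 1/(-8085 - 36*(-273) + 2*(-273)**2)) = 1/(-33295 + 1/(-8085 + 9828 + 2*74529)) = 1/(-33295 + 1/(-8085 + 9828 + 149058)) = 1/(-33295 + 1/150801) = 1/(-5020919294/150801) = -150801/5020919294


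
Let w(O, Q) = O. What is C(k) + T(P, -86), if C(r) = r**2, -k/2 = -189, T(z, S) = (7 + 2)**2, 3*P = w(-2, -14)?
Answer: 142965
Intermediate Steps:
P = -2/3 (P = (1/3)*(-2) = -2/3 ≈ -0.66667)
T(z, S) = 81 (T(z, S) = 9**2 = 81)
k = 378 (k = -2*(-189) = 378)
C(k) + T(P, -86) = 378**2 + 81 = 142884 + 81 = 142965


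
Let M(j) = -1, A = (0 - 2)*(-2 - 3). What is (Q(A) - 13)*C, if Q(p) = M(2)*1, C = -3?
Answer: 42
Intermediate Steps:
A = 10 (A = -2*(-5) = 10)
Q(p) = -1 (Q(p) = -1*1 = -1)
(Q(A) - 13)*C = (-1 - 13)*(-3) = -14*(-3) = 42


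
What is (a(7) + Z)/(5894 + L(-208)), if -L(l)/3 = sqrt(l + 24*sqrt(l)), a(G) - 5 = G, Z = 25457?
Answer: 25469/(5894 - 3*sqrt(-208 + 96*I*sqrt(13))) ≈ 4.3427 + 0.038856*I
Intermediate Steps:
a(G) = 5 + G
L(l) = -3*sqrt(l + 24*sqrt(l))
(a(7) + Z)/(5894 + L(-208)) = ((5 + 7) + 25457)/(5894 - 3*sqrt(-208 + 24*sqrt(-208))) = (12 + 25457)/(5894 - 3*sqrt(-208 + 24*(4*I*sqrt(13)))) = 25469/(5894 - 3*sqrt(-208 + 96*I*sqrt(13)))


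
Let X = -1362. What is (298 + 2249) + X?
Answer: 1185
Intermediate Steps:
(298 + 2249) + X = (298 + 2249) - 1362 = 2547 - 1362 = 1185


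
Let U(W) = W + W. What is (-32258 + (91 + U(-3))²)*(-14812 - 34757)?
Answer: 1240860777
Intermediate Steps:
U(W) = 2*W
(-32258 + (91 + U(-3))²)*(-14812 - 34757) = (-32258 + (91 + 2*(-3))²)*(-14812 - 34757) = (-32258 + (91 - 6)²)*(-49569) = (-32258 + 85²)*(-49569) = (-32258 + 7225)*(-49569) = -25033*(-49569) = 1240860777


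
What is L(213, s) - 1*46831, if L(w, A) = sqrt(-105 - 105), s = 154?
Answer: -46831 + I*sqrt(210) ≈ -46831.0 + 14.491*I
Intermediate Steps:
L(w, A) = I*sqrt(210) (L(w, A) = sqrt(-210) = I*sqrt(210))
L(213, s) - 1*46831 = I*sqrt(210) - 1*46831 = I*sqrt(210) - 46831 = -46831 + I*sqrt(210)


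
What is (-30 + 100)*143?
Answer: 10010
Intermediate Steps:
(-30 + 100)*143 = 70*143 = 10010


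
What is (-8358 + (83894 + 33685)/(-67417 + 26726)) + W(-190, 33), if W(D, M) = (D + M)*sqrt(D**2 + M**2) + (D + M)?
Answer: -49514492/5813 - 157*sqrt(37189) ≈ -38795.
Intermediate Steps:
W(D, M) = D + M + sqrt(D**2 + M**2)*(D + M) (W(D, M) = sqrt(D**2 + M**2)*(D + M) + (D + M) = D + M + sqrt(D**2 + M**2)*(D + M))
(-8358 + (83894 + 33685)/(-67417 + 26726)) + W(-190, 33) = (-8358 + (83894 + 33685)/(-67417 + 26726)) + (-190 + 33 - 190*sqrt((-190)**2 + 33**2) + 33*sqrt((-190)**2 + 33**2)) = (-8358 + 117579/(-40691)) + (-190 + 33 - 190*sqrt(36100 + 1089) + 33*sqrt(36100 + 1089)) = (-8358 + 117579*(-1/40691)) + (-190 + 33 - 190*sqrt(37189) + 33*sqrt(37189)) = (-8358 - 16797/5813) + (-157 - 157*sqrt(37189)) = -48601851/5813 + (-157 - 157*sqrt(37189)) = -49514492/5813 - 157*sqrt(37189)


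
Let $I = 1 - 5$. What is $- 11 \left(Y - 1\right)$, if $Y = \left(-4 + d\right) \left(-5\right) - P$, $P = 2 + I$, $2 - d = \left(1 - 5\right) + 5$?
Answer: $-176$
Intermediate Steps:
$I = -4$
$d = 1$ ($d = 2 - \left(\left(1 - 5\right) + 5\right) = 2 - \left(-4 + 5\right) = 2 - 1 = 1$)
$P = -2$ ($P = 2 - 4 = -2$)
$Y = 17$ ($Y = \left(-4 + 1\right) \left(-5\right) - -2 = \left(-3\right) \left(-5\right) + 2 = 15 + 2 = 17$)
$- 11 \left(Y - 1\right) = - 11 \left(17 - 1\right) = \left(-11\right) 16 = -176$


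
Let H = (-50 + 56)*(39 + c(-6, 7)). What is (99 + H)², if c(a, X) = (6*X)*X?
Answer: 4397409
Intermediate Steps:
c(a, X) = 6*X²
H = 1998 (H = (-50 + 56)*(39 + 6*7²) = 6*(39 + 6*49) = 6*(39 + 294) = 6*333 = 1998)
(99 + H)² = (99 + 1998)² = 2097² = 4397409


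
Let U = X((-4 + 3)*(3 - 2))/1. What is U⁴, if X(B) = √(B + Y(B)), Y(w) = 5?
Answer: 16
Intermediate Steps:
X(B) = √(5 + B) (X(B) = √(B + 5) = √(5 + B))
U = 2 (U = √(5 + (-4 + 3)*(3 - 2))/1 = √(5 - 1*1)*1 = √(5 - 1)*1 = √4*1 = 2*1 = 2)
U⁴ = 2⁴ = 16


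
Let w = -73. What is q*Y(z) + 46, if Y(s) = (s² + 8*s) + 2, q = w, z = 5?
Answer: -4845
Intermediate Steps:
q = -73
Y(s) = 2 + s² + 8*s
q*Y(z) + 46 = -73*(2 + 5² + 8*5) + 46 = -73*(2 + 25 + 40) + 46 = -73*67 + 46 = -4891 + 46 = -4845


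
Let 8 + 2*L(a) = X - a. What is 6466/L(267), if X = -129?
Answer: -3233/101 ≈ -32.010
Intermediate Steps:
L(a) = -137/2 - a/2 (L(a) = -4 + (-129 - a)/2 = -4 + (-129/2 - a/2) = -137/2 - a/2)
6466/L(267) = 6466/(-137/2 - ½*267) = 6466/(-137/2 - 267/2) = 6466/(-202) = 6466*(-1/202) = -3233/101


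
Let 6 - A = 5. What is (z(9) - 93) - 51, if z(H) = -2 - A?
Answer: -147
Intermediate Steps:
A = 1 (A = 6 - 1*5 = 6 - 5 = 1)
z(H) = -3 (z(H) = -2 - 1*1 = -2 - 1 = -3)
(z(9) - 93) - 51 = (-3 - 93) - 51 = -96 - 51 = -147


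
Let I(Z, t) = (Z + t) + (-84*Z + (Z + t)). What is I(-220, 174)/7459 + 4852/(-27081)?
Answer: 461774360/201997179 ≈ 2.2860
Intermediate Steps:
I(Z, t) = -82*Z + 2*t (I(Z, t) = (Z + t) + (t - 83*Z) = -82*Z + 2*t)
I(-220, 174)/7459 + 4852/(-27081) = (-82*(-220) + 2*174)/7459 + 4852/(-27081) = (18040 + 348)*(1/7459) + 4852*(-1/27081) = 18388*(1/7459) - 4852/27081 = 18388/7459 - 4852/27081 = 461774360/201997179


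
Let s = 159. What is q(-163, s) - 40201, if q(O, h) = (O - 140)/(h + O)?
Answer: -160501/4 ≈ -40125.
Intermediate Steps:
q(O, h) = (-140 + O)/(O + h)
q(-163, s) - 40201 = (-140 - 163)/(-163 + 159) - 40201 = -303/(-4) - 40201 = -¼*(-303) - 40201 = 303/4 - 40201 = -160501/4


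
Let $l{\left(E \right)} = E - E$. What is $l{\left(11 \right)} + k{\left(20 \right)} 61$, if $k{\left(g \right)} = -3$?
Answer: $-183$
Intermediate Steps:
$l{\left(E \right)} = 0$
$l{\left(11 \right)} + k{\left(20 \right)} 61 = 0 - 183 = -183$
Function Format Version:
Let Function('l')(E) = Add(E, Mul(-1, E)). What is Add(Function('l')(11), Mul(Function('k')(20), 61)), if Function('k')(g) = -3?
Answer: -183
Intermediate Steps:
Function('l')(E) = 0
Add(Function('l')(11), Mul(Function('k')(20), 61)) = Add(0, Mul(-3, 61)) = Add(0, -183) = -183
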